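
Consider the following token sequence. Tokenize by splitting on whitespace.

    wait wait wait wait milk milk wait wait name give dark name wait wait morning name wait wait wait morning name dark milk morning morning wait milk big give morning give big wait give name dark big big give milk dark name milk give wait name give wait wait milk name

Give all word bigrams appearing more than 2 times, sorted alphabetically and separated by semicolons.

Bigram counts meeting the condition (more than 2 times):
  wait milk: 3
  wait wait: 8

wait milk; wait wait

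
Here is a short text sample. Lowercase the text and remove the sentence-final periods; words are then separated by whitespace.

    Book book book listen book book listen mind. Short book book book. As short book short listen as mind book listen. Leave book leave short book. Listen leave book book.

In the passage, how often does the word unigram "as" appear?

2

Scanning the 30 tokens for "as":
  position 13: as
  position 18: as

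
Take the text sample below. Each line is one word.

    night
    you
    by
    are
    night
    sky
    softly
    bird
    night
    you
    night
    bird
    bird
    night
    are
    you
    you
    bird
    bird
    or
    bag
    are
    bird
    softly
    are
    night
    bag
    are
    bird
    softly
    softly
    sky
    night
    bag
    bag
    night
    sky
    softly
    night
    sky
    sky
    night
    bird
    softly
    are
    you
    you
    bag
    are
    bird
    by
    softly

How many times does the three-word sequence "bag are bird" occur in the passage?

Scanning the 50 overlapping trigram windows for "bag are bird":
  position 21–23: bag are bird
  position 27–29: bag are bird
  position 48–50: bag are bird

3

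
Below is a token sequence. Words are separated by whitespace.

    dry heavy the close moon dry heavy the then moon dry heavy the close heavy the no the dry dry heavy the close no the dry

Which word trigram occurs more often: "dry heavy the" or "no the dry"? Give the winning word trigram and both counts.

"dry heavy the" (4 vs 2)

"dry heavy the": 4 occurrences
"no the dry": 2 occurrences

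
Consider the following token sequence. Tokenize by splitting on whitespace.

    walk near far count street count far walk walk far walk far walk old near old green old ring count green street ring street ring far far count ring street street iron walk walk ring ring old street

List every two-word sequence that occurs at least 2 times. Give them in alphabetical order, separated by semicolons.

far count; far walk; ring street; street ring; walk far; walk walk

Bigram counts meeting the condition (at least 2 times):
  far count: 2
  far walk: 3
  ring street: 2
  street ring: 2
  walk far: 2
  walk walk: 2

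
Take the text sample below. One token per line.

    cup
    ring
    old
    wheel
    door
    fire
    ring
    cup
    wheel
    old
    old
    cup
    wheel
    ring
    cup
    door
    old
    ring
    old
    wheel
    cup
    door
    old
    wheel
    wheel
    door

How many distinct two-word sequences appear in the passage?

26 tokens → 25 bigram windows in total.
Repeated bigrams (each contributes count−1 duplicates):
  old wheel: 3
  cup door: 2
  cup wheel: 2
  door old: 2
  ring cup: 2
  ring old: 2
  wheel door: 2
8 duplicate windows → 25 − 8 = 17 distinct.

17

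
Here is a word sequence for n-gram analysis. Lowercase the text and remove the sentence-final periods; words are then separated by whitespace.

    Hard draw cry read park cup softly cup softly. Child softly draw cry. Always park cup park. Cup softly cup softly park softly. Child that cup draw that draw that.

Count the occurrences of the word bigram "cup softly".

Scanning the 29 overlapping bigram windows for "cup softly":
  position 6–7: cup softly
  position 8–9: cup softly
  position 18–19: cup softly
  position 20–21: cup softly

4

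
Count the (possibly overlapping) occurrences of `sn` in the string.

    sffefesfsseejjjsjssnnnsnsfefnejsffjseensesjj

2

Sliding a length-2 window over the 44 characters (43 positions):
  position 19–20: sn
  position 23–24: sn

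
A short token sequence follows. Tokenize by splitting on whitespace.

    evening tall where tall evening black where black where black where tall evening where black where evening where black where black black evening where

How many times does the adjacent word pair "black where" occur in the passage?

Scanning the 23 overlapping bigram windows for "black where":
  position 6–7: black where
  position 8–9: black where
  position 10–11: black where
  position 15–16: black where
  position 19–20: black where

5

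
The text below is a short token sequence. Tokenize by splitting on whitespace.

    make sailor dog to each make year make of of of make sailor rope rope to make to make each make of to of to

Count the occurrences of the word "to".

Scanning the 25 tokens for "to":
  position 4: to
  position 16: to
  position 18: to
  position 23: to
  position 25: to

5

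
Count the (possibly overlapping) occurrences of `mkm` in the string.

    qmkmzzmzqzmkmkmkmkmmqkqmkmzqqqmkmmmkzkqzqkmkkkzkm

Sliding a length-3 window over the 49 characters (47 positions):
  position 2–4: mkm
  position 11–13: mkm
  position 13–15: mkm
  position 15–17: mkm
  position 17–19: mkm
  position 24–26: mkm
  position 31–33: mkm

7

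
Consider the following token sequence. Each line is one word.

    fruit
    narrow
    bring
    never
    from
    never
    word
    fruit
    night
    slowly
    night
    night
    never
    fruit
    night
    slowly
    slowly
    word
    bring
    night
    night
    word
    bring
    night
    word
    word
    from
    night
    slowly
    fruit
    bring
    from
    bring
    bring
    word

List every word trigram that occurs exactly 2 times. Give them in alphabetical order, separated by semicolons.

Trigram counts meeting the condition (exactly 2 times):
  fruit night slowly: 2
  word bring night: 2

fruit night slowly; word bring night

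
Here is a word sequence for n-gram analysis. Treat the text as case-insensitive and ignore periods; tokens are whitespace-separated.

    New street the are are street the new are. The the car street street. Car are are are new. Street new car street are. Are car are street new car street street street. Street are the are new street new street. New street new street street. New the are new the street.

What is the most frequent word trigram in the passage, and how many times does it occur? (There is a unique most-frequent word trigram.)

Trigram frequencies (highest first):
  new street new: 4
  street new street: 3
  car street street: 2
  are new street: 2
  street new car: 2
  new car street: 2
  … (33 more, each ≤ 2)

"new street new", 4 times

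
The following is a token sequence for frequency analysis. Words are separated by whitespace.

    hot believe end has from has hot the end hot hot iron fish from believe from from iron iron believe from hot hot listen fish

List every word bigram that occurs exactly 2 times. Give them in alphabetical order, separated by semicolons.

Bigram counts meeting the condition (exactly 2 times):
  believe from: 2
  hot hot: 2

believe from; hot hot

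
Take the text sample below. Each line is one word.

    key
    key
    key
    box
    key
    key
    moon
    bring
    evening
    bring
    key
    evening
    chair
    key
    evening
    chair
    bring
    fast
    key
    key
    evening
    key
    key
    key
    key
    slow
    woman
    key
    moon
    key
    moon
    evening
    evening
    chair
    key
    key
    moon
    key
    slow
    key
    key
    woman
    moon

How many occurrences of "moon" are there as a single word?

5

Scanning the 43 tokens for "moon":
  position 7: moon
  position 29: moon
  position 31: moon
  position 37: moon
  position 43: moon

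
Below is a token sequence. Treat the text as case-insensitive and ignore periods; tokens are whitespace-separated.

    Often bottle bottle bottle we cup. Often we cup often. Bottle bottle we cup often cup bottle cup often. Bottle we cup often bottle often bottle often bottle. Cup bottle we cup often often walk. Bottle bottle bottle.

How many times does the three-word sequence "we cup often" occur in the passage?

5

Scanning the 36 overlapping trigram windows for "we cup often":
  position 5–7: we cup often
  position 8–10: we cup often
  position 13–15: we cup often
  position 21–23: we cup often
  position 31–33: we cup often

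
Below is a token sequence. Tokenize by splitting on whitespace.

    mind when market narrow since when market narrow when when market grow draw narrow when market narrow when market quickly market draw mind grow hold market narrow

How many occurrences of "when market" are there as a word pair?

Scanning the 26 overlapping bigram windows for "when market":
  position 2–3: when market
  position 6–7: when market
  position 10–11: when market
  position 15–16: when market
  position 18–19: when market

5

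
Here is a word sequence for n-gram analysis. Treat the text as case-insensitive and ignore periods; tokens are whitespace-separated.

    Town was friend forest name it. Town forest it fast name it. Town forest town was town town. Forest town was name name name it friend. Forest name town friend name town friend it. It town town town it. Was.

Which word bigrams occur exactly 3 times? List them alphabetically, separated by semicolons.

it town; name it; town forest; town town; town was

Bigram counts meeting the condition (exactly 3 times):
  it town: 3
  name it: 3
  town forest: 3
  town town: 3
  town was: 3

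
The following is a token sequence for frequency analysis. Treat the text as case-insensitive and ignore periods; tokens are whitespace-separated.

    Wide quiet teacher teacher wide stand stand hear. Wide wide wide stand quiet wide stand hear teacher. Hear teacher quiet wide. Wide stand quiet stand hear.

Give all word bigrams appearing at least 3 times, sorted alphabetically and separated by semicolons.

Bigram counts meeting the condition (at least 3 times):
  stand hear: 3
  wide stand: 4
  wide wide: 3

stand hear; wide stand; wide wide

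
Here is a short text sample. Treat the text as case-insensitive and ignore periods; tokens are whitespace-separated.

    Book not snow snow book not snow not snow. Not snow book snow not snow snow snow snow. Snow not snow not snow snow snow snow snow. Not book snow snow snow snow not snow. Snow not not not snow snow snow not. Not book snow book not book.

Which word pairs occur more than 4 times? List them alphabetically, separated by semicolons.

not snow; snow not; snow snow

Bigram counts meeting the condition (more than 4 times):
  not snow: 9
  snow not: 9
  snow snow: 15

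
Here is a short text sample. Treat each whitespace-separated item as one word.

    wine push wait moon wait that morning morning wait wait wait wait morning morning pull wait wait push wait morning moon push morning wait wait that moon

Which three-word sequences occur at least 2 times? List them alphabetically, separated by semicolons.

morning wait wait; wait wait wait

Trigram counts meeting the condition (at least 2 times):
  morning wait wait: 2
  wait wait wait: 2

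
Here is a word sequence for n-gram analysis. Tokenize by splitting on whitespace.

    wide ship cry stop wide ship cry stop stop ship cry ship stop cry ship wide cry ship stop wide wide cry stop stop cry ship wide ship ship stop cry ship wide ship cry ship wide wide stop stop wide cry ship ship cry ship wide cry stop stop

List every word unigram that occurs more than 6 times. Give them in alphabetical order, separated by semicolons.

cry; ship; stop; wide

Unigram counts meeting the condition (more than 6 times):
  cry: 12
  ship: 15
  stop: 12
  wide: 11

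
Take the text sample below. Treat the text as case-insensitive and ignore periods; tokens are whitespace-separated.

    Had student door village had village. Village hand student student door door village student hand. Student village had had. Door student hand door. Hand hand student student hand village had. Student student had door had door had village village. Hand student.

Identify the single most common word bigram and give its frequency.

"hand student", 4 times

Bigram frequencies (highest first):
  hand student: 4
  village had: 3
  student student: 3
  student hand: 3
  had door: 3
  had student: 2
  … (16 more, each ≤ 2)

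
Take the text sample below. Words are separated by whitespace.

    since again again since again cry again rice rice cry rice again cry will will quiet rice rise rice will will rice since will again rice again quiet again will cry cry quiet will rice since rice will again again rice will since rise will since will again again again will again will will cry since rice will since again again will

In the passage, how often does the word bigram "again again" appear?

5

Scanning the 61 overlapping bigram windows for "again again":
  position 2–3: again again
  position 39–40: again again
  position 48–49: again again
  position 49–50: again again
  position 60–61: again again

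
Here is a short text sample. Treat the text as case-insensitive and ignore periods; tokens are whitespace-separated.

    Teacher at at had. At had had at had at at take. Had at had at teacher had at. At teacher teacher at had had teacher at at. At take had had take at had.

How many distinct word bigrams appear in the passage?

35 tokens → 34 bigram windows in total.
Repeated bigrams (each contributes count−1 duplicates):
  at had: 6
  had at: 6
  at at: 5
  had had: 3
  teacher at: 3
  at take: 2
  at teacher: 2
  take had: 2
21 duplicate windows → 34 − 21 = 13 distinct.

13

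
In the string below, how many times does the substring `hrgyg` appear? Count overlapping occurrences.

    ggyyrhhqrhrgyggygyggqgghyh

1

Sliding a length-5 window over the 26 characters (22 positions):
  position 10–14: hrgyg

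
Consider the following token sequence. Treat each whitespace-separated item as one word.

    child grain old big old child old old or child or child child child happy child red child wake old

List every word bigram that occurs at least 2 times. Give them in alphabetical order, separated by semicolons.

Bigram counts meeting the condition (at least 2 times):
  child child: 2
  or child: 2

child child; or child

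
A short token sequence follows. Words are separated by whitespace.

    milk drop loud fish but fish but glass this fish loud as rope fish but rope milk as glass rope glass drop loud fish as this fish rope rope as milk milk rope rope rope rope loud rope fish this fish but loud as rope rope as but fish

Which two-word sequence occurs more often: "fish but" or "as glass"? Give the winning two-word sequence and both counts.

"fish but": 4 occurrences
"as glass": 1 occurrence

"fish but" (4 vs 1)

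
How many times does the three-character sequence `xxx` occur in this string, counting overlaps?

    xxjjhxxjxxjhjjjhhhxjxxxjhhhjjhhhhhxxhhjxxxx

3

Sliding a length-3 window over the 43 characters (41 positions):
  position 21–23: xxx
  position 40–42: xxx
  position 41–43: xxx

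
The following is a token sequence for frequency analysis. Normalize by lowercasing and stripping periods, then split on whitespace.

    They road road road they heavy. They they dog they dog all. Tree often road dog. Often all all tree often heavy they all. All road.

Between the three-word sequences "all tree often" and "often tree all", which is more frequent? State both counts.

"all tree often" (2 vs 0)

"all tree often": 2 occurrences
"often tree all": 0 occurrences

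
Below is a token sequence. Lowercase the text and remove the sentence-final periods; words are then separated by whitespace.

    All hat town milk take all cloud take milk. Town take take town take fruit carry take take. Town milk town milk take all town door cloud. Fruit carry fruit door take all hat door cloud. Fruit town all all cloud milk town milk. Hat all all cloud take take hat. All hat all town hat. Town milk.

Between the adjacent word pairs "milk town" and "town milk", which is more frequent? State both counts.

"milk town": 3 occurrences
"town milk": 5 occurrences

"town milk" (5 vs 3)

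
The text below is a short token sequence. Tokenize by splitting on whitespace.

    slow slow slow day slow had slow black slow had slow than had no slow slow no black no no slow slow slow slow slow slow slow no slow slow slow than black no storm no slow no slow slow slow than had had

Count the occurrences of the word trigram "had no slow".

1

Scanning the 42 overlapping trigram windows for "had no slow":
  position 13–15: had no slow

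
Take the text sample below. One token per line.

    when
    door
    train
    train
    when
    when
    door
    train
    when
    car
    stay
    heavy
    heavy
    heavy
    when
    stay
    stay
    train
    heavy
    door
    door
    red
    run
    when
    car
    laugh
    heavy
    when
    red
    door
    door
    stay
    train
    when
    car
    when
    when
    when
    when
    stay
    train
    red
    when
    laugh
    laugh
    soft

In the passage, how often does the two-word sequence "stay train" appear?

Scanning the 45 overlapping bigram windows for "stay train":
  position 17–18: stay train
  position 32–33: stay train
  position 40–41: stay train

3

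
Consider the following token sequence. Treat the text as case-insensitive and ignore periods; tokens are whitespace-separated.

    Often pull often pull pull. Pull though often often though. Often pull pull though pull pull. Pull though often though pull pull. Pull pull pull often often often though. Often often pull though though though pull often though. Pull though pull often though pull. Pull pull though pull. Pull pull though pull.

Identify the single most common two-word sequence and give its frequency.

"pull pull", 13 times

Bigram frequencies (highest first):
  pull pull: 13
  though pull: 8
  pull though: 7
  often though: 5
  often pull: 4
  pull often: 4
  … (3 more, each ≤ 4)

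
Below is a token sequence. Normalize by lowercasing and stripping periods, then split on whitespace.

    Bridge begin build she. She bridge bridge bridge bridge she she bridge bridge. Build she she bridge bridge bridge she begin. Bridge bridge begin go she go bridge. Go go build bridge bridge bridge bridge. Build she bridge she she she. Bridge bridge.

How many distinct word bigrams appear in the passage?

18

43 tokens → 42 bigram windows in total.
Repeated bigrams (each contributes count−1 duplicates):
  bridge bridge: 11
  she bridge: 5
  she she: 5
  bridge she: 3
  build she: 3
  bridge begin: 2
  bridge build: 2
24 duplicate windows → 42 − 24 = 18 distinct.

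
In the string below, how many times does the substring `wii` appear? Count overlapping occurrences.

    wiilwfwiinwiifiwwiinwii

5

Sliding a length-3 window over the 23 characters (21 positions):
  position 1–3: wii
  position 7–9: wii
  position 11–13: wii
  position 17–19: wii
  position 21–23: wii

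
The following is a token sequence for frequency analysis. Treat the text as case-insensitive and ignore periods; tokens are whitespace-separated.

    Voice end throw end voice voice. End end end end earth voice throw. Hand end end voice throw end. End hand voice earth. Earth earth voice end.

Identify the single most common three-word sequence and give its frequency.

Trigram frequencies (highest first):
  end end end: 2
  voice end throw: 1
  end throw end: 1
  throw end voice: 1
  end voice voice: 1
  voice voice end: 1
  … (18 more, each ≤ 1)

"end end end", 2 times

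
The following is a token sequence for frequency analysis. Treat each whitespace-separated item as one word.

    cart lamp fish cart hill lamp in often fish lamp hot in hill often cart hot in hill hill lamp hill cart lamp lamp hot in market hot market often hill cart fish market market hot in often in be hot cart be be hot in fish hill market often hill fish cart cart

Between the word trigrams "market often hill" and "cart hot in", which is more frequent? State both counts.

"market often hill" (2 vs 1)

"market often hill": 2 occurrences
"cart hot in": 1 occurrence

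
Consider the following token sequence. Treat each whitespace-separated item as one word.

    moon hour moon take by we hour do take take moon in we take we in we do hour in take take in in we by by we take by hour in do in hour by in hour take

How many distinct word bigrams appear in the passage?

39 tokens → 38 bigram windows in total.
Repeated bigrams (each contributes count−1 duplicates):
  in we: 3
  by we: 2
  hour in: 2
  in hour: 2
  take by: 2
  take take: 2
  we take: 2
8 duplicate windows → 38 − 8 = 30 distinct.

30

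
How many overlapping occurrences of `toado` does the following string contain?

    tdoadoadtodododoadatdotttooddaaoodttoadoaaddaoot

1

Sliding a length-5 window over the 48 characters (44 positions):
  position 36–40: toado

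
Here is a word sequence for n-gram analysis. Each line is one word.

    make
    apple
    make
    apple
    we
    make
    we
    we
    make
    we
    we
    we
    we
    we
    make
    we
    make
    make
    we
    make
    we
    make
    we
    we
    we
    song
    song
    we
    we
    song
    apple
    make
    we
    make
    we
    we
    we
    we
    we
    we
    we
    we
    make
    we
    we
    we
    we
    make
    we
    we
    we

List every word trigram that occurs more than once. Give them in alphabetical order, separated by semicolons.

Trigram counts meeting the condition (more than once):
  make we make: 4
  make we we: 6
  we make we: 8
  we we make: 4
  we we song: 2
  we we we: 13

make we make; make we we; we make we; we we make; we we song; we we we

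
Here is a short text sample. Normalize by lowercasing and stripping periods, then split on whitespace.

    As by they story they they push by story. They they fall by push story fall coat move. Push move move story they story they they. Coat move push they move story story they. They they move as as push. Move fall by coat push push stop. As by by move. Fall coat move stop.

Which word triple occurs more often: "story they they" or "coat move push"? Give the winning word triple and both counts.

"story they they": 4 occurrences
"coat move push": 2 occurrences

"story they they" (4 vs 2)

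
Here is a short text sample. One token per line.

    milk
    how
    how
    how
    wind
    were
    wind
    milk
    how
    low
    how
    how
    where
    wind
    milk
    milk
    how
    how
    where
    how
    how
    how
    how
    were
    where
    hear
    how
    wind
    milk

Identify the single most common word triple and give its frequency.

"how how how", 3 times

Trigram frequencies (highest first):
  how how how: 3
  milk how how: 2
  how how where: 2
  how how wind: 1
  how wind were: 1
  wind were wind: 1
  … (17 more, each ≤ 1)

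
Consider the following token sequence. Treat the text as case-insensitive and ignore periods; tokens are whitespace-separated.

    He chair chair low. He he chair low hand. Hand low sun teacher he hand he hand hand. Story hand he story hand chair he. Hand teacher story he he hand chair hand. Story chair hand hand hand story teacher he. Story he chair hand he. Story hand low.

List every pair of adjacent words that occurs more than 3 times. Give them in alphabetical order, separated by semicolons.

hand hand; he hand

Bigram counts meeting the condition (more than 3 times):
  hand hand: 4
  he hand: 4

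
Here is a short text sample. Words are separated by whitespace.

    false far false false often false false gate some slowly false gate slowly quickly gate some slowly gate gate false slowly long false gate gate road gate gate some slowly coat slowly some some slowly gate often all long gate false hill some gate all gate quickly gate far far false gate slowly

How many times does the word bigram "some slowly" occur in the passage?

4

Scanning the 52 overlapping bigram windows for "some slowly":
  position 9–10: some slowly
  position 16–17: some slowly
  position 29–30: some slowly
  position 34–35: some slowly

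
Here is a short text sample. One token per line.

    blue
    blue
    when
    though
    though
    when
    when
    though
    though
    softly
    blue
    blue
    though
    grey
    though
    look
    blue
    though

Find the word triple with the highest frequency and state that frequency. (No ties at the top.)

Trigram frequencies (highest first):
  when though though: 2
  blue blue when: 1
  blue when though: 1
  though though when: 1
  though when when: 1
  when when though: 1
  … (9 more, each ≤ 1)

"when though though", 2 times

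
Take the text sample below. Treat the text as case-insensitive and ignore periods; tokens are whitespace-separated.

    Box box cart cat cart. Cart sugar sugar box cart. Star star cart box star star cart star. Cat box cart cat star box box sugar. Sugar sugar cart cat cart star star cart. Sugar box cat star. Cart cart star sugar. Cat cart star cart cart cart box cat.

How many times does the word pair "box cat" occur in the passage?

Scanning the 49 overlapping bigram windows for "box cat":
  position 36–37: box cat
  position 49–50: box cat

2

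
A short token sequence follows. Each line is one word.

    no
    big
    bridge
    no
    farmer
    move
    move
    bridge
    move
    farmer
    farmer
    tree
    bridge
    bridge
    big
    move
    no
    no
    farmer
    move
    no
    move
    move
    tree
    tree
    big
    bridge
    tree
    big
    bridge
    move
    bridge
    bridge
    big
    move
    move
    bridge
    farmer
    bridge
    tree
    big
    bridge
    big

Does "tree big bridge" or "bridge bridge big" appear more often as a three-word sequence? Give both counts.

"tree big bridge": 3 occurrences
"bridge bridge big": 2 occurrences

"tree big bridge" (3 vs 2)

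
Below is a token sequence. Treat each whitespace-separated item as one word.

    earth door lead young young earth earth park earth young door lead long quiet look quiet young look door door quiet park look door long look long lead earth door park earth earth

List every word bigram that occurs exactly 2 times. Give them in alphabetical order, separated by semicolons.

door lead; earth door; earth earth; look door; park earth

Bigram counts meeting the condition (exactly 2 times):
  door lead: 2
  earth door: 2
  earth earth: 2
  look door: 2
  park earth: 2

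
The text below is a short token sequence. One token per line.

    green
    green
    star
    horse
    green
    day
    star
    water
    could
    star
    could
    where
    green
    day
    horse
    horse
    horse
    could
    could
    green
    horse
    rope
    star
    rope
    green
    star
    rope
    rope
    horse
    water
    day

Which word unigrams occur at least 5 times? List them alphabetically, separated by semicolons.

Unigram counts meeting the condition (at least 5 times):
  green: 6
  horse: 6
  star: 5

green; horse; star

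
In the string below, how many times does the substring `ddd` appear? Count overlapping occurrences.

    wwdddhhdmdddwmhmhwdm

Sliding a length-3 window over the 20 characters (18 positions):
  position 3–5: ddd
  position 10–12: ddd

2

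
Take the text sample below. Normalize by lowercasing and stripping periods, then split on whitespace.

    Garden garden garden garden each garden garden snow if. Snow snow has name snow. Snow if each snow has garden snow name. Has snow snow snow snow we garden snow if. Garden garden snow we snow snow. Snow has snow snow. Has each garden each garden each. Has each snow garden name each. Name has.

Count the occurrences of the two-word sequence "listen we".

0

Scanning the 54 overlapping bigram windows for "listen we":
  (none found)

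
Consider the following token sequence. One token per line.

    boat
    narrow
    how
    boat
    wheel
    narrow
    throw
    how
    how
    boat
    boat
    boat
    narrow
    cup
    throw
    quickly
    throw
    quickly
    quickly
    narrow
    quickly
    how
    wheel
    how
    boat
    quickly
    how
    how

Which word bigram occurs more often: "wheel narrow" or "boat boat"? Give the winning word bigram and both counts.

"wheel narrow": 1 occurrence
"boat boat": 2 occurrences

"boat boat" (2 vs 1)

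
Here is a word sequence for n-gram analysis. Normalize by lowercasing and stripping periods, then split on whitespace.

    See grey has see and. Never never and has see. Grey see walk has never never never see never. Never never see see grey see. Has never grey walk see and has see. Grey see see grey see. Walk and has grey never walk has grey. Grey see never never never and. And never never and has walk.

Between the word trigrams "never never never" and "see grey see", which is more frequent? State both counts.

"never never never": 3 occurrences
"see grey see": 4 occurrences

"see grey see" (4 vs 3)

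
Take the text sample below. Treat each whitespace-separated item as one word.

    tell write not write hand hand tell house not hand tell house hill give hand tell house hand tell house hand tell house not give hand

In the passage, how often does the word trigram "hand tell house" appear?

Scanning the 24 overlapping trigram windows for "hand tell house":
  position 6–8: hand tell house
  position 10–12: hand tell house
  position 15–17: hand tell house
  position 18–20: hand tell house
  position 21–23: hand tell house

5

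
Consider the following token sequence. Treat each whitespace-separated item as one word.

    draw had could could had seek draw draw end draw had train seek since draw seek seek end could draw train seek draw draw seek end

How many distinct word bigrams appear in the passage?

26 tokens → 25 bigram windows in total.
Repeated bigrams (each contributes count−1 duplicates):
  draw draw: 2
  draw had: 2
  draw seek: 2
  seek draw: 2
  seek end: 2
  train seek: 2
6 duplicate windows → 25 − 6 = 19 distinct.

19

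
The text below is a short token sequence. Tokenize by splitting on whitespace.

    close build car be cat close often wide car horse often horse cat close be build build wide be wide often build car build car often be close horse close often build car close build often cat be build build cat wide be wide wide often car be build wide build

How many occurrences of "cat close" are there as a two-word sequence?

Scanning the 50 overlapping bigram windows for "cat close":
  position 5–6: cat close
  position 13–14: cat close

2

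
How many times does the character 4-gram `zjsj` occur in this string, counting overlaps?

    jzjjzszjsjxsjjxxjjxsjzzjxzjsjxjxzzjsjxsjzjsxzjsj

4

Sliding a length-4 window over the 48 characters (45 positions):
  position 7–10: zjsj
  position 26–29: zjsj
  position 34–37: zjsj
  position 45–48: zjsj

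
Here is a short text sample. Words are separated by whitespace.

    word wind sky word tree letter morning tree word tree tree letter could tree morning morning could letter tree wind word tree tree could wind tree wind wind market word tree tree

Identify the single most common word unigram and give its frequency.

"tree", 11 times

Unigram frequencies (highest first):
  tree: 11
  word: 5
  wind: 5
  letter: 3
  morning: 3
  could: 3
  … (2 more, each ≤ 1)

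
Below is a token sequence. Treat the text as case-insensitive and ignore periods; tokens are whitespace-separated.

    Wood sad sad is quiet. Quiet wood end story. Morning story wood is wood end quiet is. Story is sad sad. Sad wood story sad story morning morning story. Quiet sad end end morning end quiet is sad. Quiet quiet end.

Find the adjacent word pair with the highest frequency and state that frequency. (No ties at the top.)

"sad sad", 3 times

Bigram frequencies (highest first):
  sad sad: 3
  quiet quiet: 2
  wood end: 2
  story morning: 2
  morning story: 2
  end quiet: 2
  … (25 more, each ≤ 2)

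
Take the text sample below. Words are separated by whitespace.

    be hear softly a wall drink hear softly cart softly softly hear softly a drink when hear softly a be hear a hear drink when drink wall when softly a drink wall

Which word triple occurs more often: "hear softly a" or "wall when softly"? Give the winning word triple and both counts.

"hear softly a": 3 occurrences
"wall when softly": 1 occurrence

"hear softly a" (3 vs 1)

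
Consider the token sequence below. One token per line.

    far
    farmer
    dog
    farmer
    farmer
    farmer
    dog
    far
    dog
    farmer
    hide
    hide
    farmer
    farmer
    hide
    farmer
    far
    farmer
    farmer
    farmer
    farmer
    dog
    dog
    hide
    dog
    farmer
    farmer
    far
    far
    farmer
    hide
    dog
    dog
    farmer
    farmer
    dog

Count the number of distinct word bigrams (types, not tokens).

36 tokens → 35 bigram windows in total.
Repeated bigrams (each contributes count−1 duplicates):
  farmer farmer: 8
  dog farmer: 4
  farmer dog: 4
  far farmer: 3
  farmer hide: 3
  dog dog: 2
  farmer far: 2
  hide dog: 2
  … (1 more repeated)
21 duplicate windows → 35 − 21 = 14 distinct.

14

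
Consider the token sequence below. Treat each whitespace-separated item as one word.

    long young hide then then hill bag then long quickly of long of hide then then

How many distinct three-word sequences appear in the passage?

16 tokens → 14 trigram windows in total.
Repeated trigrams (each contributes count−1 duplicates):
  hide then then: 2
1 duplicate windows → 14 − 1 = 13 distinct.

13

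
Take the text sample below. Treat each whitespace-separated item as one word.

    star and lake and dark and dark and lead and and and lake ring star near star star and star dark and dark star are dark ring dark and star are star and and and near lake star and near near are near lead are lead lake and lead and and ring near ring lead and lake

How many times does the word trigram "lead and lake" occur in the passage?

Scanning the 55 overlapping trigram windows for "lead and lake":
  position 55–57: lead and lake

1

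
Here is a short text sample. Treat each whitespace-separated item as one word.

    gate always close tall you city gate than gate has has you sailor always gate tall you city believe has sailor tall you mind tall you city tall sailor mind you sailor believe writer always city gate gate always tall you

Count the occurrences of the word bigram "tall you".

5

Scanning the 40 overlapping bigram windows for "tall you":
  position 4–5: tall you
  position 16–17: tall you
  position 22–23: tall you
  position 25–26: tall you
  position 40–41: tall you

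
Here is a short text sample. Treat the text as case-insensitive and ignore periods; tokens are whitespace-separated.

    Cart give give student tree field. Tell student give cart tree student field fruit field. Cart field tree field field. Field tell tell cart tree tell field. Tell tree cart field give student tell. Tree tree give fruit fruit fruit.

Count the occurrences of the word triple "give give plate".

0

Scanning the 38 overlapping trigram windows for "give give plate":
  (none found)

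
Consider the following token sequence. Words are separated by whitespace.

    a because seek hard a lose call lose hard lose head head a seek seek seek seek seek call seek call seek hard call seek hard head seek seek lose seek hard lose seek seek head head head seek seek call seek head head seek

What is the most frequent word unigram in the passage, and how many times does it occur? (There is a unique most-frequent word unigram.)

"seek", 18 times

Unigram frequencies (highest first):
  seek: 18
  head: 8
  hard: 5
  lose: 5
  call: 5
  a: 3
  … (1 more, each ≤ 1)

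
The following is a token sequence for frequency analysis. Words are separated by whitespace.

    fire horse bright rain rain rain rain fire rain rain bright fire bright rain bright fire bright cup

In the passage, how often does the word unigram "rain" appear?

Scanning the 18 tokens for "rain":
  position 4: rain
  position 5: rain
  position 6: rain
  position 7: rain
  position 9: rain
  position 10: rain
  position 14: rain

7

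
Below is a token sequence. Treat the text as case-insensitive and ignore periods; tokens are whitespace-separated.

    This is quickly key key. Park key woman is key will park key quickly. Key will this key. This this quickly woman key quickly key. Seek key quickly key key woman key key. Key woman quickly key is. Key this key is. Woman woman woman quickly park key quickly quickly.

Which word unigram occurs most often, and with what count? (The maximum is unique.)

Unigram frequencies (highest first):
  key: 19
  quickly: 9
  woman: 7
  this: 5
  is: 4
  park: 3
  … (2 more, each ≤ 2)

"key", 19 times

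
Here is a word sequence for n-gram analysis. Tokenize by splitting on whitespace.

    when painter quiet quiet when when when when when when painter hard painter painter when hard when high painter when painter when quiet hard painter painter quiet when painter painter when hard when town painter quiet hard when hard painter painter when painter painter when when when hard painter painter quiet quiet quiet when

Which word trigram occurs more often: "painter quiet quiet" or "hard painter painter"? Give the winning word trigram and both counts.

"painter quiet quiet": 2 occurrences
"hard painter painter": 4 occurrences

"hard painter painter" (4 vs 2)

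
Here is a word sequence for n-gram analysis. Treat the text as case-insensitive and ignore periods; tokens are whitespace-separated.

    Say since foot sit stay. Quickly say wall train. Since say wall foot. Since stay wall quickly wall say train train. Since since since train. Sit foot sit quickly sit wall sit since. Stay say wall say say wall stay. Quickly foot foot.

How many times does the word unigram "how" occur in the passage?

0

Scanning the 43 tokens for "how":
  (none found)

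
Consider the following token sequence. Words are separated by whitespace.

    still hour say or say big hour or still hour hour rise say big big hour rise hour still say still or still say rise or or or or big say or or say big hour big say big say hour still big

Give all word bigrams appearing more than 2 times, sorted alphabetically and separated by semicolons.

Bigram counts meeting the condition (more than 2 times):
  big hour: 3
  big say: 3
  or or: 4
  say big: 4

big hour; big say; or or; say big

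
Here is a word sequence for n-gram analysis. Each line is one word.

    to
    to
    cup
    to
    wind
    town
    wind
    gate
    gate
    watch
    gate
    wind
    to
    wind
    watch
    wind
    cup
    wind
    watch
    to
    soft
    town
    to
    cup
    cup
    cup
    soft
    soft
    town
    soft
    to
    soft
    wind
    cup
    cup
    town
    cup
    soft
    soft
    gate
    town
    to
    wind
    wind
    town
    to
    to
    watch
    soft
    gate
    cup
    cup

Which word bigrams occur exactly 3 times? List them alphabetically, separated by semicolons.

Bigram counts meeting the condition (exactly 3 times):
  to wind: 3
  town to: 3

to wind; town to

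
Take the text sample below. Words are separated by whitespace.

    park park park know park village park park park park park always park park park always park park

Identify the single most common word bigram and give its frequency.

Bigram frequencies (highest first):
  park park: 9
  park always: 2
  always park: 2
  park know: 1
  know park: 1
  park village: 1
  … (1 more, each ≤ 1)

"park park", 9 times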